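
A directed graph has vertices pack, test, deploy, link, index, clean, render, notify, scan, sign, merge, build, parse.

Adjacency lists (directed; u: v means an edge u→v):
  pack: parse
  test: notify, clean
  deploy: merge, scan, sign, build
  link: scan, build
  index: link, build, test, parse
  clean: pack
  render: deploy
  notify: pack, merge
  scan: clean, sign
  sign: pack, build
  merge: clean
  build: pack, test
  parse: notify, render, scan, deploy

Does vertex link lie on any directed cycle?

No

link lies on a cycle iff there is a path from link back to itself.
Exploring from link, it never reaches itself; equivalently, its strongly connected component is a singleton.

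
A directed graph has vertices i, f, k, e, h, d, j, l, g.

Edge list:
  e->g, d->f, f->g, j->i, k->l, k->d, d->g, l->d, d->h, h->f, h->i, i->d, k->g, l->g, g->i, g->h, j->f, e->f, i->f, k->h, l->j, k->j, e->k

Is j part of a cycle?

j lies on a cycle iff there is a path from j back to itself.
Exploring from j, it never reaches itself; equivalently, its strongly connected component is a singleton.

No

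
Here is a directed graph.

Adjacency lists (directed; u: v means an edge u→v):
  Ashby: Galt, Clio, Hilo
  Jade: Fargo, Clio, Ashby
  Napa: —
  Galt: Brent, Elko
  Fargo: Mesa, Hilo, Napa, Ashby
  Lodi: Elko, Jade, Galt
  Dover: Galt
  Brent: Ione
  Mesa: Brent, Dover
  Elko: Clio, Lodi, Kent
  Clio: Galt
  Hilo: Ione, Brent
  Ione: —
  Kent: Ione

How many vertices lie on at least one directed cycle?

A vertex is on a directed cycle iff it belongs to a strongly connected component of size ≥ 2 (or has a self-loop).
The vertices on cycles are {Clio, Elko, Galt, Jade, Lodi, Mesa, Ashby, Dover, Fargo} — 9 in total.

9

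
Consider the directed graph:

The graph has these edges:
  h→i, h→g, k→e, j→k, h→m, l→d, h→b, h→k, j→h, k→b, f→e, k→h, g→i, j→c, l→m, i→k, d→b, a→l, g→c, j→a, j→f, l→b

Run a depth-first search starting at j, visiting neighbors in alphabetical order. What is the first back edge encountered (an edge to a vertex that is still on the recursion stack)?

k→h

DFS from j (visiting neighbors in alphabetical order); mark gray on enter, black on exit:
j gray
  a gray
    l gray
      b gray
      b black
      d gray
        d→b: b black — skip
      d black
      m gray
      m black
    l black
  a black
  c gray
  c black
  f gray
    e gray
    e black
  f black
  h gray
    h→b: b black — skip
    g gray
      g→c: c black — skip
      i gray
        k gray
          k→b: b black — skip
          k→e: e black — skip
          k→h: h is gray → back edge
First back edge: k → h.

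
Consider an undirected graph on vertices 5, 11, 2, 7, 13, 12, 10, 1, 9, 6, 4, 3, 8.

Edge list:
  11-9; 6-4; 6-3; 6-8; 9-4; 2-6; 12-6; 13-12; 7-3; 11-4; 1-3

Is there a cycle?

DFS, tracking each vertex's parent; an edge to a visited non-parent vertex closes a cycle.
Start from 3:
visit 3 (parent –)
  visit 1 (parent 3)
    1–3: parent, skip
  visit 6 (parent 3)
    visit 4 (parent 6)
      visit 11 (parent 4)
        visit 9 (parent 11)
          9–4: 4 visited and ≠ parent → cycle
Cycle: 4 – 11 – 9 – 4.

Yes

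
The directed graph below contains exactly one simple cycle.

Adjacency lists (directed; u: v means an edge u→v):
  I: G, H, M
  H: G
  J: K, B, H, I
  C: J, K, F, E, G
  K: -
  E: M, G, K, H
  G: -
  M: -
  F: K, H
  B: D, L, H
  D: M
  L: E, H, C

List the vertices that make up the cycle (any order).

B, C, J, L

DFS with gray/black marking from C:
C gray
  J gray
    K gray
    K black
    B gray
      D gray
        M gray
        M black
      D black
      L gray
        E gray
          E→M: M black — skip
          G gray
          G black
          E→K: K black — skip
          H gray
            H→G: G black — skip
          H black
        E black
        L→H: H black — skip
        L→C: C is gray → back edge
Back edge closes the cycle C → J → B → L → C; its vertices are {B, C, J, L}.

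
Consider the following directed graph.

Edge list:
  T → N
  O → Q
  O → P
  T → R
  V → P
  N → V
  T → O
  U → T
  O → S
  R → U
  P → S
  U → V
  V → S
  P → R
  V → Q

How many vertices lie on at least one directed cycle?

7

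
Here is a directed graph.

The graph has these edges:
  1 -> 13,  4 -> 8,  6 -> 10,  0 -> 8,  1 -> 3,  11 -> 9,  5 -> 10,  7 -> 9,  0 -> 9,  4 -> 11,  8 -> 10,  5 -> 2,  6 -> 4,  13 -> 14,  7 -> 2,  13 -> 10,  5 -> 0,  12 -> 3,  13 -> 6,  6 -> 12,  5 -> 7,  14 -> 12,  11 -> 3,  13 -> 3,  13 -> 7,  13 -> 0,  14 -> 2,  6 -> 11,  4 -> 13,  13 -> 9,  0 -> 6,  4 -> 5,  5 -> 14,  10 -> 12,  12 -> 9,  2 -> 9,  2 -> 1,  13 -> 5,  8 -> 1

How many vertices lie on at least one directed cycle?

A vertex is on a directed cycle iff it belongs to a strongly connected component of size ≥ 2 (or has a self-loop).
The vertices on cycles are {0, 1, 2, 4, 5, 6, 7, 8, 13, 14} — 10 in total.

10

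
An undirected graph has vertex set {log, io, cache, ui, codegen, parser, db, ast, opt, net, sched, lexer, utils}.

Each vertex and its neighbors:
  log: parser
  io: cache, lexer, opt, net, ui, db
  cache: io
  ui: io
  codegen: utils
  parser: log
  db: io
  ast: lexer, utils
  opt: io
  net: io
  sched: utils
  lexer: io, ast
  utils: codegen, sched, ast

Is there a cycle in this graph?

No

DFS, tracking each vertex's parent; an edge to a visited non-parent vertex closes a cycle.
Start from io:
visit io (parent –)
  visit cache (parent io)
    cache–io: parent, skip
  visit lexer (parent io)
    lexer–io: parent, skip
    visit ast (parent lexer)
      ast–lexer: parent, skip
      visit utils (parent ast)
        visit codegen (parent utils)
          codegen–utils: parent, skip
        visit sched (parent utils)
          sched–utils: parent, skip
        utils–ast: parent, skip
  visit opt (parent io)
    opt–io: parent, skip
  visit net (parent io)
    net–io: parent, skip
  visit ui (parent io)
    ui–io: parent, skip
  visit db (parent io)
    db–io: parent, skip
visit log (parent –)
  visit parser (parent log)
    parser–log: parent, skip
No non-parent visited neighbor found — the graph is a forest.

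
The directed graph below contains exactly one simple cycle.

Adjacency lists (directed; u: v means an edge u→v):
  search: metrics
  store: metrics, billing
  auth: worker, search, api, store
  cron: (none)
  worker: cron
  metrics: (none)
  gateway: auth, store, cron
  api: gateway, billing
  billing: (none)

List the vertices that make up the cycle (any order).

api, auth, gateway

DFS with gray/black marking from auth:
auth gray
  worker gray
    cron gray
    cron black
  worker black
  search gray
    metrics gray
    metrics black
  search black
  api gray
    gateway gray
      gateway→auth: auth is gray → back edge
Back edge closes the cycle auth → api → gateway → auth; its vertices are {api, auth, gateway}.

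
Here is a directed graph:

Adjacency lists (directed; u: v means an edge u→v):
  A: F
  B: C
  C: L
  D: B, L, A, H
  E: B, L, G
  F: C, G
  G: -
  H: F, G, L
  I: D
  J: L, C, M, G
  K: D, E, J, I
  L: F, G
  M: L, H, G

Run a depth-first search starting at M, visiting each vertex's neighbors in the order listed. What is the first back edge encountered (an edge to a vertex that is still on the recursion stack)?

DFS from M (visiting each vertex's neighbors in the order listed); mark gray on enter, black on exit:
M gray
  L gray
    F gray
      C gray
        C→L: L is gray → back edge
First back edge: C → L.

C→L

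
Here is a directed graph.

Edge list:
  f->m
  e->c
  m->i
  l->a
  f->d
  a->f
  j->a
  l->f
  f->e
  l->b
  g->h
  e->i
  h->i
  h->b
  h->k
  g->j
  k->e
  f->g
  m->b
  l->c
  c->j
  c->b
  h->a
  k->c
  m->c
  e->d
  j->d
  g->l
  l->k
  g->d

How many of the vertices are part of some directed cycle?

10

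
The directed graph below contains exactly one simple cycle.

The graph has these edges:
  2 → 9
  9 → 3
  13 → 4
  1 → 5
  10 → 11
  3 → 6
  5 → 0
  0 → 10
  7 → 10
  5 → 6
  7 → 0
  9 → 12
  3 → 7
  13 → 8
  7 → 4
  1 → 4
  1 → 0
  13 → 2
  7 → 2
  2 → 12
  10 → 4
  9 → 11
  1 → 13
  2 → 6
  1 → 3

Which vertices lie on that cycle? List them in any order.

2, 3, 7, 9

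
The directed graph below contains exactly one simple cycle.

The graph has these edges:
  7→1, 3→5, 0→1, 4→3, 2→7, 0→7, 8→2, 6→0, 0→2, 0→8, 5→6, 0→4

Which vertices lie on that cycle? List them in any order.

0, 3, 4, 5, 6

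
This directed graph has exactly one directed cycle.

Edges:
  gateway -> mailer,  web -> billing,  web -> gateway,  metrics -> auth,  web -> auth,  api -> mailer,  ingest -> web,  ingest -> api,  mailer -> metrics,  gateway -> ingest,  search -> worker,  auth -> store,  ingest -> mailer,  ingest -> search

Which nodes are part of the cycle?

DFS with gray/black marking from gateway:
gateway gray
  mailer gray
    metrics gray
      auth gray
        store gray
        store black
      auth black
    metrics black
  mailer black
  ingest gray
    ingest→mailer: mailer black — skip
    api gray
      api→mailer: mailer black — skip
    api black
    web gray
      web→auth: auth black — skip
      web→gateway: gateway is gray → back edge
Back edge closes the cycle gateway → ingest → web → gateway; its vertices are {web, ingest, gateway}.

web, ingest, gateway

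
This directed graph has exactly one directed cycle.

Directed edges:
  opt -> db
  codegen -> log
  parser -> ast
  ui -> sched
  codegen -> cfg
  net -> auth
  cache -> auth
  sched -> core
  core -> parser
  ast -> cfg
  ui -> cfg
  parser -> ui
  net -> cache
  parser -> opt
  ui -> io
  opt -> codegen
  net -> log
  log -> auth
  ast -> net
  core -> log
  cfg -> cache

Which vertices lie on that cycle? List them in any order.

ui, core, sched, parser

DFS with gray/black marking from parser:
parser gray
  ast gray
    cfg gray
      cache gray
        auth gray
        auth black
      cache black
    cfg black
    net gray
      net→cache: cache black — skip
      log gray
        log→auth: auth black — skip
      log black
      net→auth: auth black — skip
    net black
  ast black
  opt gray
    codegen gray
      codegen→log: log black — skip
      codegen→cfg: cfg black — skip
    codegen black
    db gray
    db black
  opt black
  ui gray
    sched gray
      core gray
        core→log: log black — skip
        core→parser: parser is gray → back edge
Back edge closes the cycle parser → ui → sched → core → parser; its vertices are {ui, core, sched, parser}.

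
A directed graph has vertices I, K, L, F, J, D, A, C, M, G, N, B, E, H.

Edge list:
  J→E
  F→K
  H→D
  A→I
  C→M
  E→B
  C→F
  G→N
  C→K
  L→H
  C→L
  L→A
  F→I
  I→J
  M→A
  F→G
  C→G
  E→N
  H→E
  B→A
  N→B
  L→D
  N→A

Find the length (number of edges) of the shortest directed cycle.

For each vertex v, BFS finds the shortest path from v back to v.
The shortest such closed walk is I → J → E → B → A → I, length 5.

5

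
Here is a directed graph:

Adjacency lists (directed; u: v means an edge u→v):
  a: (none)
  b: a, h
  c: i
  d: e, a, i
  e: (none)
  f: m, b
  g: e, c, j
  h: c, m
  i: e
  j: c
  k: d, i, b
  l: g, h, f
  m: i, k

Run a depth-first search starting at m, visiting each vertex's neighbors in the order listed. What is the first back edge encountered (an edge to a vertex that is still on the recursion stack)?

h->m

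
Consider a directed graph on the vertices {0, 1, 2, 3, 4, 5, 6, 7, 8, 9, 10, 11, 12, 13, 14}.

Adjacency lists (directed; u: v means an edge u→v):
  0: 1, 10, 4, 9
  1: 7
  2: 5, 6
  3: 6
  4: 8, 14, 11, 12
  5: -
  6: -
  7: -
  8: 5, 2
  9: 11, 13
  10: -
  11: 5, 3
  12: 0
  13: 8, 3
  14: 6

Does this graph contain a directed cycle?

Yes

DFS with white/gray/black marking, starting from 6:
6 gray
6 black
0 gray
  1 gray
    7 gray
    7 black
  1 black
  10 gray
  10 black
  4 gray
    8 gray
      5 gray
      5 black
      2 gray
        2→5: 5 black — skip
        2→6: 6 black — skip
      2 black
    8 black
    14 gray
      14→6: 6 black — skip
    14 black
    11 gray
      11→5: 5 black — skip
      3 gray
        3→6: 6 black — skip
      3 black
    11 black
    12 gray
      12→0: 0 is gray → back edge
Back edge found, so a cycle exists: 0 → 4 → 12 → 0.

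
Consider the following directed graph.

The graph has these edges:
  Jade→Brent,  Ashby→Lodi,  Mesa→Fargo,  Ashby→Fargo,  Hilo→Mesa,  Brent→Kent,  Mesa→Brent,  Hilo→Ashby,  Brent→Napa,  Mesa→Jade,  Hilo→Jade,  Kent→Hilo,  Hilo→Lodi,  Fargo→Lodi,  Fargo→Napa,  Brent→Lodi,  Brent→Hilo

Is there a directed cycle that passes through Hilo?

Yes

Hilo is on a cycle iff Hilo can reach itself via ≥1 edge.
Hilo → Mesa → Brent → Hilo — yes.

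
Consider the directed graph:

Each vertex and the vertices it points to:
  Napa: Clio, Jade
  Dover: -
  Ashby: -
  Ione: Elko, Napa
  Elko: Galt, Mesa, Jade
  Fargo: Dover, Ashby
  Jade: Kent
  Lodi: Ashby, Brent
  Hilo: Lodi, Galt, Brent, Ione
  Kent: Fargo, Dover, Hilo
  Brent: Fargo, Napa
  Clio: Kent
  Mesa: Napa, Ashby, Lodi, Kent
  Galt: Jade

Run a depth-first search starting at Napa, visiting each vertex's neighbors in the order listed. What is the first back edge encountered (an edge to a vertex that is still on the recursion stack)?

Brent→Napa

DFS from Napa (visiting each vertex's neighbors in the order listed); mark gray on enter, black on exit:
Napa gray
  Clio gray
    Kent gray
      Fargo gray
        Dover gray
        Dover black
        Ashby gray
        Ashby black
      Fargo black
      Kent→Dover: Dover black — skip
      Hilo gray
        Lodi gray
          Lodi→Ashby: Ashby black — skip
          Brent gray
            Brent→Fargo: Fargo black — skip
            Brent→Napa: Napa is gray → back edge
First back edge: Brent → Napa.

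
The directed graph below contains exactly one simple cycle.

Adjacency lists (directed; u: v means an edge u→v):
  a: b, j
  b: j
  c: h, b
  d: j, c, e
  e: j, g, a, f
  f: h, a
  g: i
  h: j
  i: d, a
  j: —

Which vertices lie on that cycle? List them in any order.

DFS with gray/black marking from i:
i gray
  d gray
    j gray
    j black
    c gray
      h gray
        h→j: j black — skip
      h black
      b gray
        b→j: j black — skip
      b black
    c black
    e gray
      e→j: j black — skip
      g gray
        g→i: i is gray → back edge
Back edge closes the cycle i → d → e → g → i; its vertices are {d, e, g, i}.

d, e, g, i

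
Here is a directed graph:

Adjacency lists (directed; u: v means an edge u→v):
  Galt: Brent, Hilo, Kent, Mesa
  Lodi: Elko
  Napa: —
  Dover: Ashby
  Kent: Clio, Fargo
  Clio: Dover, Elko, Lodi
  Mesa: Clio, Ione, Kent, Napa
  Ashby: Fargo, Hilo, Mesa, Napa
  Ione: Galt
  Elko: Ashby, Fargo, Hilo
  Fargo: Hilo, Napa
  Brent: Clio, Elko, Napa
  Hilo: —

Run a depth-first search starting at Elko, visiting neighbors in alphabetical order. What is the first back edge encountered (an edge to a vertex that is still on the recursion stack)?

DFS from Elko (visiting neighbors in alphabetical order); mark gray on enter, black on exit:
Elko gray
  Ashby gray
    Fargo gray
      Hilo gray
      Hilo black
      Napa gray
      Napa black
    Fargo black
    Ashby→Hilo: Hilo black — skip
    Mesa gray
      Clio gray
        Dover gray
          Dover→Ashby: Ashby is gray → back edge
First back edge: Dover → Ashby.

Dover→Ashby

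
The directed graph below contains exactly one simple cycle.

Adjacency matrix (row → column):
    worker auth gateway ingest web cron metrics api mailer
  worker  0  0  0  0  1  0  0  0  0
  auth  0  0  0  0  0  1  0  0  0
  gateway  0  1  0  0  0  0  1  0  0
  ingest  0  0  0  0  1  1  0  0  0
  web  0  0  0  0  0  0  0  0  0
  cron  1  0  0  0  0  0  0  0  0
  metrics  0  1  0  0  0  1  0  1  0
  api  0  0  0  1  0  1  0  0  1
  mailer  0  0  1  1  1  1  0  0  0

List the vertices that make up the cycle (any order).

api, mailer, gateway, metrics

DFS with gray/black marking from gateway:
gateway gray
  auth gray
    cron gray
      worker gray
        web gray
        web black
      worker black
    cron black
  auth black
  metrics gray
    metrics→cron: cron black — skip
    metrics→auth: auth black — skip
    api gray
      api→cron: cron black — skip
      mailer gray
        mailer→cron: cron black — skip
        mailer→web: web black — skip
        ingest gray
          ingest→cron: cron black — skip
          ingest→web: web black — skip
        ingest black
        mailer→gateway: gateway is gray → back edge
Back edge closes the cycle gateway → metrics → api → mailer → gateway; its vertices are {api, mailer, gateway, metrics}.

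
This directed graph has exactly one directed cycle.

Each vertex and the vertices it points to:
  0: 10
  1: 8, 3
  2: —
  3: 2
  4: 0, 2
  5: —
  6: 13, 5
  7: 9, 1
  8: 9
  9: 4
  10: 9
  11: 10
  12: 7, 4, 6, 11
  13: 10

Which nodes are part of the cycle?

DFS with gray/black marking from 4:
4 gray
  0 gray
    10 gray
      9 gray
        9→4: 4 is gray → back edge
Back edge closes the cycle 4 → 0 → 10 → 9 → 4; its vertices are {0, 4, 9, 10}.

0, 4, 9, 10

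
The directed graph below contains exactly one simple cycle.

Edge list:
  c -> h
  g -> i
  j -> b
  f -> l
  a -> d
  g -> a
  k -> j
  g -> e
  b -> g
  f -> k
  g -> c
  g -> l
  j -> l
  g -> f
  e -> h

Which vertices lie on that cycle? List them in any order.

DFS with gray/black marking from g:
g gray
  e gray
    h gray
    h black
  e black
  i gray
  i black
  l gray
  l black
  a gray
    d gray
    d black
  a black
  c gray
    c→h: h black — skip
  c black
  f gray
    f→l: l black — skip
    k gray
      j gray
        j→l: l black — skip
        b gray
          b→g: g is gray → back edge
Back edge closes the cycle g → f → k → j → b → g; its vertices are {b, f, g, j, k}.

b, f, g, j, k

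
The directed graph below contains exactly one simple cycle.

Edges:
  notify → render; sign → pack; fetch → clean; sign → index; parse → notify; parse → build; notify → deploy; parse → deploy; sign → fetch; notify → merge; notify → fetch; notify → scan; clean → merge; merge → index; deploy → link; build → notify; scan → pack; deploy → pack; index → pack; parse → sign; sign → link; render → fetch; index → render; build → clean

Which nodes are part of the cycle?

DFS with gray/black marking from merge:
merge gray
  index gray
    render gray
      fetch gray
        clean gray
          clean→merge: merge is gray → back edge
Back edge closes the cycle merge → index → render → fetch → clean → merge; its vertices are {clean, fetch, index, merge, render}.

clean, fetch, index, merge, render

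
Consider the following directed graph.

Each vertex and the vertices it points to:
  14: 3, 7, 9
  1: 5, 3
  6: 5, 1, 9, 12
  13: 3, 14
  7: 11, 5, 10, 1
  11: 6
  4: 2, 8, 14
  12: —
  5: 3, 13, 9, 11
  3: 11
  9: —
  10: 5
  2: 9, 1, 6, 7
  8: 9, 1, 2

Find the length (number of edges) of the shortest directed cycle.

3

For each vertex v, BFS finds the shortest path from v back to v.
The shortest such closed walk is 6 → 5 → 11 → 6, length 3.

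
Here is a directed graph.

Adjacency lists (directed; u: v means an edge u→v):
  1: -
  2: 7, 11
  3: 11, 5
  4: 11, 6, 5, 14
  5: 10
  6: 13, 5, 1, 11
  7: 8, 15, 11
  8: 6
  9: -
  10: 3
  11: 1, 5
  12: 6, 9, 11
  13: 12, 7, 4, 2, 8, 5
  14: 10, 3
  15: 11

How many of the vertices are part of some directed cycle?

11

A vertex is on a directed cycle iff it belongs to a strongly connected component of size ≥ 2 (or has a self-loop).
The vertices on cycles are {2, 3, 4, 5, 6, 7, 8, 10, 11, 12, 13} — 11 in total.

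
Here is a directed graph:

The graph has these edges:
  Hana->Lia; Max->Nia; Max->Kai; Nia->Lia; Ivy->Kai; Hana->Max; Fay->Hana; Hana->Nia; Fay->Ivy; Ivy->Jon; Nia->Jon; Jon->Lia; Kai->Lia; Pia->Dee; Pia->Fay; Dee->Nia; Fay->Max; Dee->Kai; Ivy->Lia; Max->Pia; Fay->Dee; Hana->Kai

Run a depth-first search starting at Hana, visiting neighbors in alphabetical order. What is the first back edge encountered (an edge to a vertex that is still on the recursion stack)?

Fay->Hana

DFS from Hana (visiting neighbors in alphabetical order); mark gray on enter, black on exit:
Hana gray
  Kai gray
    Lia gray
    Lia black
  Kai black
  Hana→Lia: Lia black — skip
  Max gray
    Max→Kai: Kai black — skip
    Nia gray
      Jon gray
        Jon→Lia: Lia black — skip
      Jon black
      Nia→Lia: Lia black — skip
    Nia black
    Pia gray
      Dee gray
        Dee→Kai: Kai black — skip
        Dee→Nia: Nia black — skip
      Dee black
      Fay gray
        Fay→Dee: Dee black — skip
        Fay→Hana: Hana is gray → back edge
First back edge: Fay → Hana.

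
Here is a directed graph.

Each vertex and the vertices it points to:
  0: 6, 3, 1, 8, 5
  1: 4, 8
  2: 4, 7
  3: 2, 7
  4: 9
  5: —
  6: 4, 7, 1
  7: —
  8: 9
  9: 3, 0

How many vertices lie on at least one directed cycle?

A vertex is on a directed cycle iff it belongs to a strongly connected component of size ≥ 2 (or has a self-loop).
The vertices on cycles are {0, 1, 2, 3, 4, 6, 8, 9} — 8 in total.

8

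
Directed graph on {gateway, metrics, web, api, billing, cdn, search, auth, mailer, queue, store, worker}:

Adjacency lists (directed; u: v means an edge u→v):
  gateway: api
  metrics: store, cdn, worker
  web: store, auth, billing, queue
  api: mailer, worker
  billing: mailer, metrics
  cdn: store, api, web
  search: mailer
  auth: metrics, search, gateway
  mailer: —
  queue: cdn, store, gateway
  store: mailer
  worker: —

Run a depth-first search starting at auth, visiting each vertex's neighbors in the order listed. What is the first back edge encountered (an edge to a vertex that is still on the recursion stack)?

DFS from auth (visiting each vertex's neighbors in the order listed); mark gray on enter, black on exit:
auth gray
  metrics gray
    store gray
      mailer gray
      mailer black
    store black
    cdn gray
      cdn→store: store black — skip
      api gray
        api→mailer: mailer black — skip
        worker gray
        worker black
      api black
      web gray
        web→store: store black — skip
        web→auth: auth is gray → back edge
First back edge: web → auth.

web→auth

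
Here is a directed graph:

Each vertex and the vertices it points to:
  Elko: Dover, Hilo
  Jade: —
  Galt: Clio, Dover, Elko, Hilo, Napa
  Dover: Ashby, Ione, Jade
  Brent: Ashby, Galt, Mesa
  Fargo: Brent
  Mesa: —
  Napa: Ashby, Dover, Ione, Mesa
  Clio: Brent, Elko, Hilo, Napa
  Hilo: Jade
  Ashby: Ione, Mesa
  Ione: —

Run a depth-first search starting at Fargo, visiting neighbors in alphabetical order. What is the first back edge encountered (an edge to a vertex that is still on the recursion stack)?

DFS from Fargo (visiting neighbors in alphabetical order); mark gray on enter, black on exit:
Fargo gray
  Brent gray
    Ashby gray
      Ione gray
      Ione black
      Mesa gray
      Mesa black
    Ashby black
    Galt gray
      Clio gray
        Clio→Brent: Brent is gray → back edge
First back edge: Clio → Brent.

Clio→Brent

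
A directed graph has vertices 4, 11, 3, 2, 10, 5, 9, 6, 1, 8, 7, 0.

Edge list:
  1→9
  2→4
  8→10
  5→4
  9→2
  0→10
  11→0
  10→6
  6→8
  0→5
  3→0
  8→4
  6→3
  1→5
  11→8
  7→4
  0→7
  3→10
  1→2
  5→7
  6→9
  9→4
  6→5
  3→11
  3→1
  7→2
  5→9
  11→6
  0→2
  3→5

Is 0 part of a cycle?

Yes

0 is on a cycle iff 0 can reach itself via ≥1 edge.
0 → 10 → 6 → 3 → 0 — yes.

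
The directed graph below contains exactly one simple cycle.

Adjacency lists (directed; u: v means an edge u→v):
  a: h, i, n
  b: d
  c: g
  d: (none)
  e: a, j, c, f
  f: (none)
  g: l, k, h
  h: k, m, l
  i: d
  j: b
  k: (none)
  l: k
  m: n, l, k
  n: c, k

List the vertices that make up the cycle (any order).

c, g, h, m, n

DFS with gray/black marking from n:
n gray
  c gray
    g gray
      l gray
        k gray
        k black
      l black
      g→k: k black — skip
      h gray
        h→k: k black — skip
        m gray
          m→n: n is gray → back edge
Back edge closes the cycle n → c → g → h → m → n; its vertices are {c, g, h, m, n}.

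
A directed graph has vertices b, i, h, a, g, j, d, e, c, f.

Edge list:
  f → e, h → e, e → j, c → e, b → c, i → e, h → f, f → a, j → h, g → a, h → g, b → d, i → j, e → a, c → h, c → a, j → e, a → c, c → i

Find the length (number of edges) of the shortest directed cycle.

2

For each vertex v, BFS finds the shortest path from v back to v.
The shortest such closed walk is c → a → c, length 2.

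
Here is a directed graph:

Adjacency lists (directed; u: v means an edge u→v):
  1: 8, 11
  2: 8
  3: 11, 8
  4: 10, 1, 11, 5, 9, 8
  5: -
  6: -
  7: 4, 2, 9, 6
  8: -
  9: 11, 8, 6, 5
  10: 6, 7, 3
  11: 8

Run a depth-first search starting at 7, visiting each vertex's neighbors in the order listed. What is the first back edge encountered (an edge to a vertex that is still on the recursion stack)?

10->7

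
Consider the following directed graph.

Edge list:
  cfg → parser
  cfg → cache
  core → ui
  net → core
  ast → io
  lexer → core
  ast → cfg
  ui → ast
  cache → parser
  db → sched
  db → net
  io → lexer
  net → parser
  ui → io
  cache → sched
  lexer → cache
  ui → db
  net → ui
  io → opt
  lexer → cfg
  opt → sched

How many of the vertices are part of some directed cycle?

7

A vertex is on a directed cycle iff it belongs to a strongly connected component of size ≥ 2 (or has a self-loop).
The vertices on cycles are {db, io, ui, ast, net, core, lexer} — 7 in total.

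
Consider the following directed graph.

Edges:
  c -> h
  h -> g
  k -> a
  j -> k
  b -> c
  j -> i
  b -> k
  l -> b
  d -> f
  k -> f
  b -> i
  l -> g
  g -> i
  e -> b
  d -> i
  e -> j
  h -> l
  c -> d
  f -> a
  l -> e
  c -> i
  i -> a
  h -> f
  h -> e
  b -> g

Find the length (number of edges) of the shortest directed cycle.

4

For each vertex v, BFS finds the shortest path from v back to v.
The shortest such closed walk is h → e → b → c → h, length 4.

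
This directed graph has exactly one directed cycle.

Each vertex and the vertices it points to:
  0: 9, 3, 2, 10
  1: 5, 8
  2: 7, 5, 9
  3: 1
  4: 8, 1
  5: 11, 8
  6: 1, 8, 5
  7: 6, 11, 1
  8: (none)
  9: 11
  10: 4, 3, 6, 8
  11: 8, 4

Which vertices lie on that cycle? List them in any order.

DFS with gray/black marking from 5:
5 gray
  11 gray
    8 gray
    8 black
    4 gray
      4→8: 8 black — skip
      1 gray
        1→5: 5 is gray → back edge
Back edge closes the cycle 5 → 11 → 4 → 1 → 5; its vertices are {1, 4, 5, 11}.

1, 4, 5, 11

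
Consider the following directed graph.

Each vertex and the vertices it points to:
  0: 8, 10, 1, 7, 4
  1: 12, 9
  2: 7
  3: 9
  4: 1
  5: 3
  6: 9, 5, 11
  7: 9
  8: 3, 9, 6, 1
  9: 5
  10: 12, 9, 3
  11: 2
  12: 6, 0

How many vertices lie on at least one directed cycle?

9

A vertex is on a directed cycle iff it belongs to a strongly connected component of size ≥ 2 (or has a self-loop).
The vertices on cycles are {0, 1, 3, 4, 5, 8, 9, 10, 12} — 9 in total.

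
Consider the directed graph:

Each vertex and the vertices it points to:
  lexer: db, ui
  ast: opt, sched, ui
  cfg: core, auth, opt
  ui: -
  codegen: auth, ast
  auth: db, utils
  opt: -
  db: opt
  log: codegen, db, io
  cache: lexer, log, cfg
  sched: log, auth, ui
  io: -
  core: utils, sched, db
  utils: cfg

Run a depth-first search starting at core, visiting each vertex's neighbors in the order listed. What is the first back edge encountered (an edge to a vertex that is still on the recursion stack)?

cfg→core

DFS from core (visiting each vertex's neighbors in the order listed); mark gray on enter, black on exit:
core gray
  utils gray
    cfg gray
      cfg→core: core is gray → back edge
First back edge: cfg → core.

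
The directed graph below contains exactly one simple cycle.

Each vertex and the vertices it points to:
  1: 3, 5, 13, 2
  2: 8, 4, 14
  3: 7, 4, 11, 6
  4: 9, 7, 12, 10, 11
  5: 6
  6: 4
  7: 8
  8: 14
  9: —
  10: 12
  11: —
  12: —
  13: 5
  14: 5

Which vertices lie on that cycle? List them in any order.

4, 5, 6, 7, 8, 14

DFS with gray/black marking from 4:
4 gray
  9 gray
  9 black
  7 gray
    8 gray
      14 gray
        5 gray
          6 gray
            6→4: 4 is gray → back edge
Back edge closes the cycle 4 → 7 → 8 → 14 → 5 → 6 → 4; its vertices are {4, 5, 6, 7, 8, 14}.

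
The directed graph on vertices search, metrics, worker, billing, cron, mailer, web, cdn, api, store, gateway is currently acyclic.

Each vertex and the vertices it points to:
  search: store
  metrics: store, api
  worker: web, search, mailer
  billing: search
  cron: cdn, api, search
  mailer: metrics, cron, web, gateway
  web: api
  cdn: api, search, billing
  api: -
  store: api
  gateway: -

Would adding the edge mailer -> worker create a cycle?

Adding mailer→worker creates a cycle iff worker can already reach mailer.
Path from worker: worker → mailer.
So worker → … → mailer → worker is a cycle.

Yes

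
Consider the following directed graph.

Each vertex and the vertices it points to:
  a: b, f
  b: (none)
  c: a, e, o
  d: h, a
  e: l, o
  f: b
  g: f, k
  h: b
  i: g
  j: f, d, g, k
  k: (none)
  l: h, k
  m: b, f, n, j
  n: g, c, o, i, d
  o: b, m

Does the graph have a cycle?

Yes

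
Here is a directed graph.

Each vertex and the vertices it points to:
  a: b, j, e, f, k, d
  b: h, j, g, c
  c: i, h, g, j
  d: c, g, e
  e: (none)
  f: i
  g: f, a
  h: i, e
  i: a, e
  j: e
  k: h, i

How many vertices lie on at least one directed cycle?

A vertex is on a directed cycle iff it belongs to a strongly connected component of size ≥ 2 (or has a self-loop).
The vertices on cycles are {a, b, c, d, f, g, h, i, k} — 9 in total.

9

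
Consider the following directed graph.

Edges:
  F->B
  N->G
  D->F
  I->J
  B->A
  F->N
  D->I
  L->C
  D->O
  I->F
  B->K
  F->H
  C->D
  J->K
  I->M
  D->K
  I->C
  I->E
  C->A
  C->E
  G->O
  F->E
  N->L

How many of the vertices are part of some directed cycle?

A vertex is on a directed cycle iff it belongs to a strongly connected component of size ≥ 2 (or has a self-loop).
The vertices on cycles are {C, D, F, I, L, N} — 6 in total.

6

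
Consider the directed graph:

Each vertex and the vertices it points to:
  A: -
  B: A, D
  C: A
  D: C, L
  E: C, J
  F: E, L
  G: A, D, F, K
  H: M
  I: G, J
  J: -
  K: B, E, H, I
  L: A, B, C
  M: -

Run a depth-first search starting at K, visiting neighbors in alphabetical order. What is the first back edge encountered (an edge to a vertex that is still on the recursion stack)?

L->B

DFS from K (visiting neighbors in alphabetical order); mark gray on enter, black on exit:
K gray
  B gray
    A gray
    A black
    D gray
      C gray
        C→A: A black — skip
      C black
      L gray
        L→A: A black — skip
        L→B: B is gray → back edge
First back edge: L → B.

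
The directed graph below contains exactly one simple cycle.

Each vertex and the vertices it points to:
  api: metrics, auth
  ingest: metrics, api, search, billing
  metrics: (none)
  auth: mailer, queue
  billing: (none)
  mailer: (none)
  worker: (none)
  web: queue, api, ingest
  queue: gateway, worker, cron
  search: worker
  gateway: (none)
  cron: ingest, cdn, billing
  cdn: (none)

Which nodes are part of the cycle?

DFS with gray/black marking from queue:
queue gray
  gateway gray
  gateway black
  worker gray
  worker black
  cron gray
    ingest gray
      metrics gray
      metrics black
      api gray
        api→metrics: metrics black — skip
        auth gray
          mailer gray
          mailer black
          auth→queue: queue is gray → back edge
Back edge closes the cycle queue → cron → ingest → api → auth → queue; its vertices are {api, auth, cron, queue, ingest}.

api, auth, cron, queue, ingest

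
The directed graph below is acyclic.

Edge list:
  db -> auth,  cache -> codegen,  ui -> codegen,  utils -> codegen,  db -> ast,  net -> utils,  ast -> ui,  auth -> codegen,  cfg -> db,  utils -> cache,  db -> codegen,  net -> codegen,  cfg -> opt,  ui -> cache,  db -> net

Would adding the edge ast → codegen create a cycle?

Adding ast→codegen creates a cycle iff codegen can already reach ast.
Explore from codegen: no path reaches ast. The graph stays acyclic.

No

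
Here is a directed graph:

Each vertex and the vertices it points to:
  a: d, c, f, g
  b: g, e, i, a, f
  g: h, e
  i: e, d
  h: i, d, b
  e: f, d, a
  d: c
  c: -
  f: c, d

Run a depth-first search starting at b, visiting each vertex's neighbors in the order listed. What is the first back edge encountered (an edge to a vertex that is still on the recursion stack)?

a→g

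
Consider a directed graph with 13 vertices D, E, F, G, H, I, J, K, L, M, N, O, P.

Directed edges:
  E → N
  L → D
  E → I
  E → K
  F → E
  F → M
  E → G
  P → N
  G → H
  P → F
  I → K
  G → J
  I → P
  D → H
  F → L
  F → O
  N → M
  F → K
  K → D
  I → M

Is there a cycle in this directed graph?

DFS with white/gray/black marking, starting from G:
G gray
  J gray
  J black
  H gray
  H black
G black
D gray
  D→H: H black — skip
D black
E gray
  N gray
    M gray
    M black
  N black
  E→G: G black — skip
  K gray
    K→D: D black — skip
  K black
  I gray
    I→K: K black — skip
    I→M: M black — skip
    P gray
      F gray
        L gray
          L→D: D black — skip
        L black
        O gray
        O black
        F→E: E is gray → back edge
Back edge found, so a cycle exists: E → I → P → F → E.

Yes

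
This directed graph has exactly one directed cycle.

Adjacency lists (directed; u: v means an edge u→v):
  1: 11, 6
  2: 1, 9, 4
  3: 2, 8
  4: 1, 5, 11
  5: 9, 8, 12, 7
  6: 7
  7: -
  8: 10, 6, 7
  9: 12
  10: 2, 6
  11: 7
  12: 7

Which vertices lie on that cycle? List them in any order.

DFS with gray/black marking from 2:
2 gray
  1 gray
    11 gray
      7 gray
      7 black
    11 black
    6 gray
      6→7: 7 black — skip
    6 black
  1 black
  9 gray
    12 gray
      12→7: 7 black — skip
    12 black
  9 black
  4 gray
    4→1: 1 black — skip
    5 gray
      5→9: 9 black — skip
      8 gray
        10 gray
          10→2: 2 is gray → back edge
Back edge closes the cycle 2 → 4 → 5 → 8 → 10 → 2; its vertices are {2, 4, 5, 8, 10}.

2, 4, 5, 8, 10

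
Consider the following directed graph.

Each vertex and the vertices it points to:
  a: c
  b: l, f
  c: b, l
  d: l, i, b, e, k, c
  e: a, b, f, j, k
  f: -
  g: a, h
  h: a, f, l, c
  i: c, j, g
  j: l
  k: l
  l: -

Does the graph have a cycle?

DFS with white/gray/black marking, starting from h:
h gray
  a gray
    c gray
      b gray
        l gray
        l black
        f gray
        f black
      b black
      c→l: l black — skip
    c black
  a black
  h→f: f black — skip
  h→l: l black — skip
  h→c: c black — skip
h black
d gray
  d→l: l black — skip
  i gray
    i→c: c black — skip
    j gray
      j→l: l black — skip
    j black
    g gray
      g→a: a black — skip
      g→h: h black — skip
    g black
  i black
  d→b: b black — skip
  e gray
    e→a: a black — skip
    e→b: b black — skip
    e→f: f black — skip
    e→j: j black — skip
    k gray
      k→l: l black — skip
    k black
  e black
  d→k: k black — skip
  d→c: c black — skip
d black
Every edge goes to a white or black vertex — no back edge, so the graph is acyclic.

No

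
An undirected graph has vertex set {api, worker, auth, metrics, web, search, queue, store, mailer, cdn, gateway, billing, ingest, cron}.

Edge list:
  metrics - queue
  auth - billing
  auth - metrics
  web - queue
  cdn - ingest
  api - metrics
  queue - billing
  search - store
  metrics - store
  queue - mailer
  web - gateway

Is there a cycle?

DFS, tracking each vertex's parent; an edge to a visited non-parent vertex closes a cycle.
Start from cdn:
visit cdn (parent –)
  visit ingest (parent cdn)
    ingest–cdn: parent, skip
visit api (parent –)
  visit metrics (parent api)
    visit store (parent metrics)
      visit search (parent store)
        search–store: parent, skip
      store–metrics: parent, skip
    visit queue (parent metrics)
      visit billing (parent queue)
        visit auth (parent billing)
          auth–metrics: metrics visited and ≠ parent → cycle
Cycle: metrics – queue – billing – auth – metrics.

Yes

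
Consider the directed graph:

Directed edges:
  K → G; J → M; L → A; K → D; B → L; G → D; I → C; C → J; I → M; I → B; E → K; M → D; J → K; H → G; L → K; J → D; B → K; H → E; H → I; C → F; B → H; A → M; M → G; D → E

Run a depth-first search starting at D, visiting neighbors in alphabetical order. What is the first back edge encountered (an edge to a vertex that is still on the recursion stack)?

K->D

DFS from D (visiting neighbors in alphabetical order); mark gray on enter, black on exit:
D gray
  E gray
    K gray
      K→D: D is gray → back edge
First back edge: K → D.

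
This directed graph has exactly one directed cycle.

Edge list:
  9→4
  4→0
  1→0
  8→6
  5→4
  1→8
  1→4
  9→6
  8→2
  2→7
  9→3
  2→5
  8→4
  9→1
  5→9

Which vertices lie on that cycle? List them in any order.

1, 2, 5, 8, 9

DFS with gray/black marking from 8:
8 gray
  4 gray
    0 gray
    0 black
  4 black
  6 gray
  6 black
  2 gray
    7 gray
    7 black
    5 gray
      5→4: 4 black — skip
      9 gray
        9→6: 6 black — skip
        1 gray
          1→8: 8 is gray → back edge
Back edge closes the cycle 8 → 2 → 5 → 9 → 1 → 8; its vertices are {1, 2, 5, 8, 9}.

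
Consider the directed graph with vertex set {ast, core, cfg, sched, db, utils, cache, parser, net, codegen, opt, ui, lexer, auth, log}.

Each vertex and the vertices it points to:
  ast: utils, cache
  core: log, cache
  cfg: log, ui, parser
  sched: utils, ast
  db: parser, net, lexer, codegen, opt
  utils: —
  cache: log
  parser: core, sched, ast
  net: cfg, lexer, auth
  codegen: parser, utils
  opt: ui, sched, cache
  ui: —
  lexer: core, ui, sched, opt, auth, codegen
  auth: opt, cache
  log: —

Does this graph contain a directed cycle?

DFS with white/gray/black marking, starting from core:
core gray
  log gray
  log black
  cache gray
    cache→log: log black — skip
  cache black
core black
ast gray
  utils gray
  utils black
  ast→cache: cache black — skip
ast black
cfg gray
  cfg→log: log black — skip
  ui gray
  ui black
  parser gray
    parser→core: core black — skip
    sched gray
      sched→utils: utils black — skip
      sched→ast: ast black — skip
    sched black
    parser→ast: ast black — skip
  parser black
cfg black
db gray
  db→parser: parser black — skip
  net gray
    net→cfg: cfg black — skip
    lexer gray
      lexer→core: core black — skip
      lexer→ui: ui black — skip
      lexer→sched: sched black — skip
      opt gray
        opt→ui: ui black — skip
        opt→sched: sched black — skip
        opt→cache: cache black — skip
      opt black
      auth gray
        auth→opt: opt black — skip
        auth→cache: cache black — skip
      auth black
      codegen gray
        codegen→parser: parser black — skip
        codegen→utils: utils black — skip
      codegen black
    lexer black
    net→auth: auth black — skip
  net black
  db→lexer: lexer black — skip
  db→codegen: codegen black — skip
  db→opt: opt black — skip
db black
Every edge goes to a white or black vertex — no back edge, so the graph is acyclic.

No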